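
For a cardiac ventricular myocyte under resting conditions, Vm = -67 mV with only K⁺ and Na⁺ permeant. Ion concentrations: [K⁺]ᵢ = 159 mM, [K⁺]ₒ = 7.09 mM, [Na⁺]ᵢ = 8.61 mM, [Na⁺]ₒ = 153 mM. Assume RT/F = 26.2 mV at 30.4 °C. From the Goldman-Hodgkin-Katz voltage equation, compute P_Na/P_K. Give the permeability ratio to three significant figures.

Let α = P_Na/P_K. GHK: Vm = 26.2·ln[(Kₒ + α·Naₒ)/(Kᵢ + α·Naᵢ)].
e^(Vm/26.2) = e^(-67.0/26.2) = 0.077517
So 0.077517·(Kᵢ + α·Naᵢ) = Kₒ + α·Naₒ → α = (0.077517·159.0 − 7.09) / (153.0 − 0.077517·8.61)
α = (12.33 − 7.09) / (153.0 − 0.6674) = 5.235/152.3 = 0.03437

0.0344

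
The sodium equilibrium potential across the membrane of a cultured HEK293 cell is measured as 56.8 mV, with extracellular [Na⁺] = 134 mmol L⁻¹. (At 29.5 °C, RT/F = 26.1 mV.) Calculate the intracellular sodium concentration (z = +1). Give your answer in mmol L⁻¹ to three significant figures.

15.2 mmol L⁻¹

Nernst: E = (26.1/1) · ln([out]/[in]), so ln([out]/[in]) = 56.8 × 1 / 26.1 = 2.1762.
[out]/[in] = e^(2.1762) = 8.813.
[in] = 134 / 8.813 = 15.2 mmol L⁻¹.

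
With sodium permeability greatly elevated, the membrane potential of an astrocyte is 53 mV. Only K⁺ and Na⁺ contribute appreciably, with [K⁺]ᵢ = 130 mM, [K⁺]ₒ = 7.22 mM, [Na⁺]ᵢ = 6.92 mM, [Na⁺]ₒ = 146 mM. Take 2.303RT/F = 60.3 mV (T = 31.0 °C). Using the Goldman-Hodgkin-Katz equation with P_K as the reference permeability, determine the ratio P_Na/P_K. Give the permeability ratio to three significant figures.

10.4

Let α = P_Na/P_K. GHK: Vm = 60.3·log₁₀[(Kₒ + α·Naₒ)/(Kᵢ + α·Naᵢ)].
10^(Vm/60.3) = 10^(53.0/60.3) = 7.5673
So 7.5673·(Kᵢ + α·Naᵢ) = Kₒ + α·Naₒ → α = (7.5673·130.0 − 7.22) / (146.0 − 7.5673·6.92)
α = (983.7 − 7.22) / (146.0 − 52.37) = 976.5/93.63 = 10.43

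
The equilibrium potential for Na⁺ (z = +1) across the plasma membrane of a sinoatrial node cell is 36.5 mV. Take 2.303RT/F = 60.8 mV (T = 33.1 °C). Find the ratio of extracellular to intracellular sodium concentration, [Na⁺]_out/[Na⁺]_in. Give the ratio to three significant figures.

log₁₀([out]/[in]) = E·z/(60.8) = 36.5 × 1 / 60.8 = 0.6003
[out]/[in] = 10^(0.6003) = 3.984

3.98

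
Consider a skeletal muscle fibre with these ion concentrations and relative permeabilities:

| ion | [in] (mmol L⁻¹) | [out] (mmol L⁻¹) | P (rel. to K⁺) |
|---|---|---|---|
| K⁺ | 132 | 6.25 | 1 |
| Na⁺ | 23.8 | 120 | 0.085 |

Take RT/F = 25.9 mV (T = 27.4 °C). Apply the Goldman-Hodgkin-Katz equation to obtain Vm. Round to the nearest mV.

Vm = 25.9 · ln[(Σ P·[cation]ₒ + Σ P·[anion]ᵢ) / (Σ P·[cation]ᵢ + Σ P·[anion]ₒ)]
Numerator = 1×6.25 + 0.085×120 = 16.45
Denominator = 1×132 + 0.085×23.8 = 134
Vm = 25.9 · ln(0.12274) = 25.9 × (-2.0977) = -54.33 mV

-54 mV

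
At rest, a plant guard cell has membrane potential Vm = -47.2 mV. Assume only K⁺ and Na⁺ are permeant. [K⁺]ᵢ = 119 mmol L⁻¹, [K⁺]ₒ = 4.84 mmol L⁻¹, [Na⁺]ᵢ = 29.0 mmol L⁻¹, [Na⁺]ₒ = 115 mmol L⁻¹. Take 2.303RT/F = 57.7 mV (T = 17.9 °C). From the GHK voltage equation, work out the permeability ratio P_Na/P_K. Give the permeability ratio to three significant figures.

Let α = P_Na/P_K. GHK: Vm = 57.7·log₁₀[(Kₒ + α·Naₒ)/(Kᵢ + α·Naᵢ)].
10^(Vm/57.7) = 10^(-47.2/57.7) = 0.15205
So 0.15205·(Kᵢ + α·Naᵢ) = Kₒ + α·Naₒ → α = (0.15205·119.0 − 4.84) / (115.0 − 0.15205·29.0)
α = (18.09 − 4.84) / (115.0 − 4.409) = 13.25/110.6 = 0.1198

0.120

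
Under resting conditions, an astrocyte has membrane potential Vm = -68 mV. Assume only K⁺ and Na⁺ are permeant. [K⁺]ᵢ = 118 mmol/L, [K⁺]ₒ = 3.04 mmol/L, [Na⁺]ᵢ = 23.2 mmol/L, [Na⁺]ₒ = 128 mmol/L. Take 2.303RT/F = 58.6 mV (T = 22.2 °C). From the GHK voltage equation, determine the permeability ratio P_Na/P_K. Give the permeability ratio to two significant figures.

Let α = P_Na/P_K. GHK: Vm = 58.6·log₁₀[(Kₒ + α·Naₒ)/(Kᵢ + α·Naᵢ)].
10^(Vm/58.6) = 10^(-68.0/58.6) = 0.069118
So 0.069118·(Kᵢ + α·Naᵢ) = Kₒ + α·Naₒ → α = (0.069118·118.0 − 3.04) / (128.0 − 0.069118·23.2)
α = (8.156 − 3.04) / (128.0 − 1.604) = 5.116/126.4 = 0.04048

0.040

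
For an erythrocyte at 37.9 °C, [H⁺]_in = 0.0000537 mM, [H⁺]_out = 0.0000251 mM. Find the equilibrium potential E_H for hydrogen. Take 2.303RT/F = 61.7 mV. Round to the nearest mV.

E = (61.7/z) · log₁₀([H⁺]_out/[H⁺]_in) with z = +1.
= (61.7/1) · log₁₀(0.0000251/0.0000537) = 61.70 · log₁₀(0.4674)
= 61.70 · (-0.3303) = -20.38 mV

-20 mV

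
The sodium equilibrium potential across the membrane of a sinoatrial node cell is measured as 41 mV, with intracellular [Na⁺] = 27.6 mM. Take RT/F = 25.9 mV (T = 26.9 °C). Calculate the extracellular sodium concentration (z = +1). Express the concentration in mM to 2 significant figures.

130 mM

Nernst: E = (25.9/1) · ln([out]/[in]), so ln([out]/[in]) = 41.0 × 1 / 25.9 = 1.5830.
[out]/[in] = e^(1.5830) = 4.87.
[out] = 4.87 × 27.6 = 134.4 mM.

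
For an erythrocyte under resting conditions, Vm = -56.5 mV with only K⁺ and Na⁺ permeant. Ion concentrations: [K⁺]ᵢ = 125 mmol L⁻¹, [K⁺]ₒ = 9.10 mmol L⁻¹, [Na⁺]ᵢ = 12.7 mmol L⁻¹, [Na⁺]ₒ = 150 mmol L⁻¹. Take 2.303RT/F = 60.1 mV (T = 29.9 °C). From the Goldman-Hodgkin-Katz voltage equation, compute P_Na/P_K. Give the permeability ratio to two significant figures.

Let α = P_Na/P_K. GHK: Vm = 60.1·log₁₀[(Kₒ + α·Naₒ)/(Kᵢ + α·Naᵢ)].
10^(Vm/60.1) = 10^(-56.5/60.1) = 0.11479
So 0.11479·(Kᵢ + α·Naᵢ) = Kₒ + α·Naₒ → α = (0.11479·125.0 − 9.1) / (150.0 − 0.11479·12.7)
α = (14.35 − 9.1) / (150.0 − 1.458) = 5.249/148.5 = 0.03533

0.035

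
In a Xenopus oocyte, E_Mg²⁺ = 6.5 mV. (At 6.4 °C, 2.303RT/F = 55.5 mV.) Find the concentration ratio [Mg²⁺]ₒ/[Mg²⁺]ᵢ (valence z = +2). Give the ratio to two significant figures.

1.7

log₁₀([out]/[in]) = E·z/(55.5) = 6.5 × 2 / 55.5 = 0.2342
[out]/[in] = 10^(0.2342) = 1.715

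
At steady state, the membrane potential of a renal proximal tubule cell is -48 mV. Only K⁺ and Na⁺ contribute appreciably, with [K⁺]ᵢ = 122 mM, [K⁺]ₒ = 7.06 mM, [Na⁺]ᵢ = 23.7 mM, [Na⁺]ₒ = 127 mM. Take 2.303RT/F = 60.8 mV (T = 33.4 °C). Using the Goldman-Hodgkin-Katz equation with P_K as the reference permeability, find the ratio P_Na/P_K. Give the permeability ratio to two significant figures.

Let α = P_Na/P_K. GHK: Vm = 60.8·log₁₀[(Kₒ + α·Naₒ)/(Kᵢ + α·Naᵢ)].
10^(Vm/60.8) = 10^(-48.0/60.8) = 0.16238
So 0.16238·(Kᵢ + α·Naᵢ) = Kₒ + α·Naₒ → α = (0.16238·122.0 − 7.06) / (127.0 − 0.16238·23.7)
α = (19.81 − 7.06) / (127.0 − 3.848) = 12.75/123.2 = 0.1035

0.10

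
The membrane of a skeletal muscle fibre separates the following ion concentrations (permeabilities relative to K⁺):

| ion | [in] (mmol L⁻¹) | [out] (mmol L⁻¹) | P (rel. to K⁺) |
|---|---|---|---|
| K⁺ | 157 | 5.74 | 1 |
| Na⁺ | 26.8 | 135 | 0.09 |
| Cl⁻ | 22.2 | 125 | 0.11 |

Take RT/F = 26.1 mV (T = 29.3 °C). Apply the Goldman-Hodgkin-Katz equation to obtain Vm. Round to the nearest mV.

Vm = 26.1 · ln[(Σ P·[cation]ₒ + Σ P·[anion]ᵢ) / (Σ P·[cation]ᵢ + Σ P·[anion]ₒ)]
Numerator = 1×5.74 + 0.09×135 + 0.11×22.2 = 20.33
Denominator = 1×157 + 0.09×26.8 + 0.11×125 = 173.2
Vm = 26.1 · ln(0.11742) = 26.1 × (-2.1420) = -55.91 mV

-56 mV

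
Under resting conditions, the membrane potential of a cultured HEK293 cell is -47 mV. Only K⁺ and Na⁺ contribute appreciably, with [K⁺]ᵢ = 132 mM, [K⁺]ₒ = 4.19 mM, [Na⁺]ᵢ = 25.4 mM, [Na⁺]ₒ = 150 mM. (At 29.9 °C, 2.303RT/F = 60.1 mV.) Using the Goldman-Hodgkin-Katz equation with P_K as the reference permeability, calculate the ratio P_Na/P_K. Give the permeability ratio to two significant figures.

0.12

Let α = P_Na/P_K. GHK: Vm = 60.1·log₁₀[(Kₒ + α·Naₒ)/(Kᵢ + α·Naᵢ)].
10^(Vm/60.1) = 10^(-47.0/60.1) = 0.16518
So 0.16518·(Kᵢ + α·Naᵢ) = Kₒ + α·Naₒ → α = (0.16518·132.0 − 4.19) / (150.0 − 0.16518·25.4)
α = (21.8 − 4.19) / (150.0 − 4.196) = 17.61/145.8 = 0.1208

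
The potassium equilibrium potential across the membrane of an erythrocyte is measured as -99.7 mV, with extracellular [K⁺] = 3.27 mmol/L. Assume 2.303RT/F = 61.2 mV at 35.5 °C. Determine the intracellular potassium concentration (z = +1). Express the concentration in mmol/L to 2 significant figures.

Nernst: E = (61.2/1) · log₁₀([out]/[in]), so log₁₀([out]/[in]) = -99.7 × 1 / 61.2 = -1.6291.
[out]/[in] = 10^(-1.6291) = 0.02349.
[in] = 3.27 / 0.02349 = 139.2 mmol/L.

140 mmol/L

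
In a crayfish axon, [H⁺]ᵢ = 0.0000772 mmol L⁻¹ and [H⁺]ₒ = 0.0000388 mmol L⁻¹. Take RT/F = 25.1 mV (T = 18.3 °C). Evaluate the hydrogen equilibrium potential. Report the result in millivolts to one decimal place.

-17.3 mV

E = (25.1/z) · ln([H⁺]_out/[H⁺]_in) with z = +1.
= (25.1/1) · ln(0.0000388/0.0000772) = 25.10 · ln(0.5026)
= 25.10 · (-0.6880) = -17.27 mV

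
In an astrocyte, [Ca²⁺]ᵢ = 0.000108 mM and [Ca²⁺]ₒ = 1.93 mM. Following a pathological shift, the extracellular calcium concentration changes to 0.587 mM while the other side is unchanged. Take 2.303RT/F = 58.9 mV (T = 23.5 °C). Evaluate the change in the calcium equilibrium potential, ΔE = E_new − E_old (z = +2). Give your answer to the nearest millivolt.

E_old = (58.9/2)·log₁₀(1.93/0.000108) = 125.23 mV
E_new = (58.9/2)·log₁₀(0.587/0.000108) = 110.00 mV
ΔE = 110.00 − (125.23) = -15.22 mV

-15 mV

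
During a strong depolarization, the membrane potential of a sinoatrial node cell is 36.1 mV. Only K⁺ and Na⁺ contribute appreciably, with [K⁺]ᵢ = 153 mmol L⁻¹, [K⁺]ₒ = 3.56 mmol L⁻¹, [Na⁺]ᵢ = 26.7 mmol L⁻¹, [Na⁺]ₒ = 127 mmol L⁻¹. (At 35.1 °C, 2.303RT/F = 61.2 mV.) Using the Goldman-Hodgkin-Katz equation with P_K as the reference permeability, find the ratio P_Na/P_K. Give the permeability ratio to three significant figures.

25.5

Let α = P_Na/P_K. GHK: Vm = 61.2·log₁₀[(Kₒ + α·Naₒ)/(Kᵢ + α·Naᵢ)].
10^(Vm/61.2) = 10^(36.1/61.2) = 3.8893
So 3.8893·(Kᵢ + α·Naᵢ) = Kₒ + α·Naₒ → α = (3.8893·153.0 − 3.56) / (127.0 − 3.8893·26.7)
α = (595.1 − 3.56) / (127.0 − 103.8) = 591.5/23.16 = 25.54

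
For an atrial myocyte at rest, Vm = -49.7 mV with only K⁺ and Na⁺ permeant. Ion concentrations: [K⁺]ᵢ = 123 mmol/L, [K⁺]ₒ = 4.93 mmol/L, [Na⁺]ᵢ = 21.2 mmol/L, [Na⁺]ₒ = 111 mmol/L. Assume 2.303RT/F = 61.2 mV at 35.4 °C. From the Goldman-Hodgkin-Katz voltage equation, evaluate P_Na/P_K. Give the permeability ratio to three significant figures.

Let α = P_Na/P_K. GHK: Vm = 61.2·log₁₀[(Kₒ + α·Naₒ)/(Kᵢ + α·Naᵢ)].
10^(Vm/61.2) = 10^(-49.7/61.2) = 0.15414
So 0.15414·(Kᵢ + α·Naᵢ) = Kₒ + α·Naₒ → α = (0.15414·123.0 − 4.93) / (111.0 − 0.15414·21.2)
α = (18.96 − 4.93) / (111.0 − 3.268) = 14.03/107.7 = 0.1302

0.130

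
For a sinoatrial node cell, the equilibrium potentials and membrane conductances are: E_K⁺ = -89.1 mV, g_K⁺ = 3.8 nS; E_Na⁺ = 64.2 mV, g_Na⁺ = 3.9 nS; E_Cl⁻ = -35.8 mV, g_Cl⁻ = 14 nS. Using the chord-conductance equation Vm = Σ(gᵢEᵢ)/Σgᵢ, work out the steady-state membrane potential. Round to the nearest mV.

Σ gᵢEᵢ = 3.8·(-89.1) + 3.9·(64.2) + 14·(-35.8) = -589.40
Σ gᵢ = 3.8 + 3.9 + 14 = 21.7
Vm = -589.40 / 21.7 = -27.16 mV

-27 mV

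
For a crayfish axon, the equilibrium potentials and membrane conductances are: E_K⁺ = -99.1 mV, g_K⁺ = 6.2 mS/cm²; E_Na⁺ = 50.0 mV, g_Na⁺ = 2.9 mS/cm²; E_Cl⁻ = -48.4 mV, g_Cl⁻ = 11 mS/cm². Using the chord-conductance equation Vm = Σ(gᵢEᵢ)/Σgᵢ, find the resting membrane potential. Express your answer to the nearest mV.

-50 mV

Σ gᵢEᵢ = 6.2·(-99.1) + 2.9·(50.0) + 11·(-48.4) = -1001.82
Σ gᵢ = 6.2 + 2.9 + 11 = 20.1
Vm = -1001.82 / 20.1 = -49.84 mV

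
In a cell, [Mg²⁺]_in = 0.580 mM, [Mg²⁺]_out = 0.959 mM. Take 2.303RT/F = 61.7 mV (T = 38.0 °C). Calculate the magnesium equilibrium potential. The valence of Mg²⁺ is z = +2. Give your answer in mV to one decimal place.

E = (61.7/z) · log₁₀([Mg²⁺]_out/[Mg²⁺]_in) with z = +2.
= (61.7/2) · log₁₀(0.959/0.580) = 30.85 · log₁₀(1.653)
= 30.85 · (0.2184) = 6.74 mV

6.7 mV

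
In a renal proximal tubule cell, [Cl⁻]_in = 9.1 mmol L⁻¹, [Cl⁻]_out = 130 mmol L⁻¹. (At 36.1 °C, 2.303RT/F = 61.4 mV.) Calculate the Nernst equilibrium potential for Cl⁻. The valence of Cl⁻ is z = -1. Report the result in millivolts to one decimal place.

-70.9 mV

E = (61.4/z) · log₁₀([Cl⁻]_out/[Cl⁻]_in) with z = -1.
For an anion, dividing by z = -1 reverses the sign.
= (61.4/-1) · log₁₀(130/9.1) = -61.40 · log₁₀(14.29)
= -61.40 · (1.1549) = -70.91 mV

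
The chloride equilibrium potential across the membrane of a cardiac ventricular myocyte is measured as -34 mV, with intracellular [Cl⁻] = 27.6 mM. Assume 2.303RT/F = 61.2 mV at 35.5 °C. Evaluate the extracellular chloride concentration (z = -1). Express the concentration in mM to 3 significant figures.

99.2 mM

Nernst: E = (61.2/-1) · log₁₀([out]/[in]), so log₁₀([out]/[in]) = -34.0 × -1 / 61.2 = 0.5556.
[out]/[in] = 10^(0.5556) = 3.594.
[out] = 3.594 × 27.6 = 99.19 mM.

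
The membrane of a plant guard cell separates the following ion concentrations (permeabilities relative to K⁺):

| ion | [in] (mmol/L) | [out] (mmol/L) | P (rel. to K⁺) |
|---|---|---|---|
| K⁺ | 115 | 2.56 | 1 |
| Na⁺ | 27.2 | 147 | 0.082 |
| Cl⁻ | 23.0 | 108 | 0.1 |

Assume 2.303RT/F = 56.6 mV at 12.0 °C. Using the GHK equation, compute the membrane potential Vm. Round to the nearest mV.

-50 mV

Vm = 56.6 · log₁₀[(Σ P·[cation]ₒ + Σ P·[anion]ᵢ) / (Σ P·[cation]ᵢ + Σ P·[anion]ₒ)]
Numerator = 1×2.56 + 0.082×147 + 0.1×23.0 = 16.91
Denominator = 1×115 + 0.082×27.2 + 0.1×108 = 128
Vm = 56.6 · log₁₀(0.13211) = 56.6 × (-0.8791) = -49.76 mV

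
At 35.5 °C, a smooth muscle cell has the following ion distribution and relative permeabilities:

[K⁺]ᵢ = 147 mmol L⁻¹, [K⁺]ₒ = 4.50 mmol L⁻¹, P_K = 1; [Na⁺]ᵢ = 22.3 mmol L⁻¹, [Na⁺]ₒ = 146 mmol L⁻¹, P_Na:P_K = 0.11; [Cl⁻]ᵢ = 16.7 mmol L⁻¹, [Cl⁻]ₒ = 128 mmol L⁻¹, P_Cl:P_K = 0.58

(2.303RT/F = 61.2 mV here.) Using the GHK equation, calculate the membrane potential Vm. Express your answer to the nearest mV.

-53 mV

Vm = 61.2 · log₁₀[(Σ P·[cation]ₒ + Σ P·[anion]ᵢ) / (Σ P·[cation]ᵢ + Σ P·[anion]ₒ)]
Numerator = 1×4.50 + 0.11×146 + 0.58×16.7 = 30.25
Denominator = 1×147 + 0.11×22.3 + 0.58×128 = 223.7
Vm = 61.2 · log₁₀(0.13521) = 61.2 × (-0.8690) = -53.18 mV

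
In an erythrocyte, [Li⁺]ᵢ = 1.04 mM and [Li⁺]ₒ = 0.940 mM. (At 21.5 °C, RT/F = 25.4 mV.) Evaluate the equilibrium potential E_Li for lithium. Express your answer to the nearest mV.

-3 mV

E = (25.4/z) · ln([Li⁺]_out/[Li⁺]_in) with z = +1.
= (25.4/1) · ln(0.940/1.04) = 25.40 · ln(0.9038)
= 25.40 · (-0.1011) = -2.57 mV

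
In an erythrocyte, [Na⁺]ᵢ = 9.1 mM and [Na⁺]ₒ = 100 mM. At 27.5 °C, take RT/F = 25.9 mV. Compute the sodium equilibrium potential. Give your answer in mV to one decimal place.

62.1 mV

E = (25.9/z) · ln([Na⁺]_out/[Na⁺]_in) with z = +1.
= (25.9/1) · ln(100/9.1) = 25.90 · ln(10.99)
= 25.90 · (2.3969) = 62.08 mV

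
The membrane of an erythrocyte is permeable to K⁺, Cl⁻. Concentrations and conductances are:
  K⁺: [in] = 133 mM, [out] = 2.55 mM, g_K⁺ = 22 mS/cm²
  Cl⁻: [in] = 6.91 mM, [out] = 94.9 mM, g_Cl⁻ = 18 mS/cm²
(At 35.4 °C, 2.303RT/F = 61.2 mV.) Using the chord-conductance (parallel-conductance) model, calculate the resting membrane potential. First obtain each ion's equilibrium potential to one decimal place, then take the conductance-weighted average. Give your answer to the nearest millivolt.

-89 mV

E_K⁺ = (61.2/1)·log₁₀(2.55/133) = -105.1 mV
E_Cl⁻ = (61.2/-1)·log₁₀(94.9/6.91) = -69.6 mV
Vm = (Σ gᵢEᵢ)/(Σ gᵢ) = (22·-105.1 + 18·-69.6) / (22 + 18)
= -3565.00 / 40 = -89.12 mV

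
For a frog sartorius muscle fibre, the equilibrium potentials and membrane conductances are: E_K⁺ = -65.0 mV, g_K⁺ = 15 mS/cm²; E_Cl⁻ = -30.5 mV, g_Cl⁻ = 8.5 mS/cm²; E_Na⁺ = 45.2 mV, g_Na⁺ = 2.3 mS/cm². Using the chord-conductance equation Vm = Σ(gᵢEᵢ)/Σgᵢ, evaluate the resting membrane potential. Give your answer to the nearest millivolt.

Σ gᵢEᵢ = 15·(-65.0) + 8.5·(-30.5) + 2.3·(45.2) = -1130.29
Σ gᵢ = 15 + 8.5 + 2.3 = 25.8
Vm = -1130.29 / 25.8 = -43.81 mV

-44 mV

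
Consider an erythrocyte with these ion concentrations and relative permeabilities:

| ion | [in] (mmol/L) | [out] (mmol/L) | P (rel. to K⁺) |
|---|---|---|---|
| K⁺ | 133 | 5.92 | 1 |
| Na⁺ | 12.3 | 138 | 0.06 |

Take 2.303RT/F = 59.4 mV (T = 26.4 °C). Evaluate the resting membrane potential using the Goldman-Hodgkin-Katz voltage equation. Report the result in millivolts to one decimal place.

-57.9 mV

Vm = 59.4 · log₁₀[(Σ P·[cation]ₒ + Σ P·[anion]ᵢ) / (Σ P·[cation]ᵢ + Σ P·[anion]ₒ)]
Numerator = 1×5.92 + 0.06×138 = 14.2
Denominator = 1×133 + 0.06×12.3 = 133.7
Vm = 59.4 · log₁₀(0.10618) = 59.4 × (-0.9740) = -57.85 mV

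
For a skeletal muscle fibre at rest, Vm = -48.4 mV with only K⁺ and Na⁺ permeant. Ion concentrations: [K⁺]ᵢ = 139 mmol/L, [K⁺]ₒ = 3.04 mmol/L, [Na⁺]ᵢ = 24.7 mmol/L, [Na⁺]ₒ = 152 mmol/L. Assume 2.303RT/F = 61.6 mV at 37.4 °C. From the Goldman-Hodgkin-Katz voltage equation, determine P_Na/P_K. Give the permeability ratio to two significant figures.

0.13

Let α = P_Na/P_K. GHK: Vm = 61.6·log₁₀[(Kₒ + α·Naₒ)/(Kᵢ + α·Naᵢ)].
10^(Vm/61.6) = 10^(-48.4/61.6) = 0.16379
So 0.16379·(Kᵢ + α·Naᵢ) = Kₒ + α·Naₒ → α = (0.16379·139.0 − 3.04) / (152.0 − 0.16379·24.7)
α = (22.77 − 3.04) / (152.0 − 4.046) = 19.73/148 = 0.1333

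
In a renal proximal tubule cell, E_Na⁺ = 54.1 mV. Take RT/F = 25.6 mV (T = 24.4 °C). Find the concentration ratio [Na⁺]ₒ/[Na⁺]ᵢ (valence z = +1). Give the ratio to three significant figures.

8.28

ln([out]/[in]) = E·z/(25.6) = 54.1 × 1 / 25.6 = 2.1133
[out]/[in] = e^(2.1133) = 8.275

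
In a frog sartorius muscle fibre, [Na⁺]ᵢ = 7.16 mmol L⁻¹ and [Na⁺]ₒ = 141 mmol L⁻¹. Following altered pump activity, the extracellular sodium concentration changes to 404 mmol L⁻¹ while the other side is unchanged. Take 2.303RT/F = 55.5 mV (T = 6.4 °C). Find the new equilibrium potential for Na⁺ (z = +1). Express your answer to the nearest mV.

After the shift: [Na⁺]_out = 404, [Na⁺]_in = 7.16 mmol L⁻¹.
E_new = (55.5/1)·log₁₀(404/7.16) = 55.50 · (1.7515) = 97.21 mV

97 mV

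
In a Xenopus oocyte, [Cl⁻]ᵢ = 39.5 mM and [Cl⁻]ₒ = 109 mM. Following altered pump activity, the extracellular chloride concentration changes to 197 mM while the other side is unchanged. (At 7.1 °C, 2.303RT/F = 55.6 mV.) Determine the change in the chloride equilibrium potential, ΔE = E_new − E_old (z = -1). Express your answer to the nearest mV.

-14 mV

E_old = (55.6/-1)·log₁₀(109/39.5) = -24.51 mV
E_new = (55.6/-1)·log₁₀(197/39.5) = -38.80 mV
ΔE = -38.80 − (-24.51) = -14.29 mV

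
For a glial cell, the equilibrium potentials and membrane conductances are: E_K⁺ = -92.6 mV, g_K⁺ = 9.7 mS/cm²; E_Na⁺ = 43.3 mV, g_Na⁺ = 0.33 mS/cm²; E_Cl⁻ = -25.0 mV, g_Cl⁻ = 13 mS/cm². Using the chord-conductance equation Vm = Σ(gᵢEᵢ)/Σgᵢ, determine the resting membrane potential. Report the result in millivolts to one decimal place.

Σ gᵢEᵢ = 9.7·(-92.6) + 0.33·(43.3) + 13·(-25.0) = -1208.93
Σ gᵢ = 9.7 + 0.33 + 13 = 23.03
Vm = -1208.93 / 23.03 = -52.49 mV

-52.5 mV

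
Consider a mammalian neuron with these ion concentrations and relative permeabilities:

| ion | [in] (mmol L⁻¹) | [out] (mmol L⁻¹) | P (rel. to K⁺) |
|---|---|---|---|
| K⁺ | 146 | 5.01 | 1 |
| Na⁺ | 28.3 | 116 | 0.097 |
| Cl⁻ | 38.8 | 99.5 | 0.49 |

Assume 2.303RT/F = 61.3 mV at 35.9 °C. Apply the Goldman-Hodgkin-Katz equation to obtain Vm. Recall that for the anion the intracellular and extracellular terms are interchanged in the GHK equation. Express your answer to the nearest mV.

-46 mV

Vm = 61.3 · log₁₀[(Σ P·[cation]ₒ + Σ P·[anion]ᵢ) / (Σ P·[cation]ᵢ + Σ P·[anion]ₒ)]
Numerator = 1×5.01 + 0.097×116 + 0.49×38.8 = 35.27
Denominator = 1×146 + 0.097×28.3 + 0.49×99.5 = 197.5
Vm = 61.3 · log₁₀(0.1786) = 61.3 × (-0.7481) = -45.86 mV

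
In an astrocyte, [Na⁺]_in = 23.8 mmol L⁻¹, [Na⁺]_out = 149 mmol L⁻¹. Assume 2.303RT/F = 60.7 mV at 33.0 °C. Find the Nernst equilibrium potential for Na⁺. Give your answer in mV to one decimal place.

48.4 mV

E = (60.7/z) · log₁₀([Na⁺]_out/[Na⁺]_in) with z = +1.
= (60.7/1) · log₁₀(149/23.8) = 60.70 · log₁₀(6.261)
= 60.70 · (0.7966) = 48.35 mV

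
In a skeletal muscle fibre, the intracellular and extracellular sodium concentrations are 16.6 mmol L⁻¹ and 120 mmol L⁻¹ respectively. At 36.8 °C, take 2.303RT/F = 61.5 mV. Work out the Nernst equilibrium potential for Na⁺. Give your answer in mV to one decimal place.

E = (61.5/z) · log₁₀([Na⁺]_out/[Na⁺]_in) with z = +1.
= (61.5/1) · log₁₀(120/16.6) = 61.50 · log₁₀(7.229)
= 61.50 · (0.8591) = 52.83 mV

52.8 mV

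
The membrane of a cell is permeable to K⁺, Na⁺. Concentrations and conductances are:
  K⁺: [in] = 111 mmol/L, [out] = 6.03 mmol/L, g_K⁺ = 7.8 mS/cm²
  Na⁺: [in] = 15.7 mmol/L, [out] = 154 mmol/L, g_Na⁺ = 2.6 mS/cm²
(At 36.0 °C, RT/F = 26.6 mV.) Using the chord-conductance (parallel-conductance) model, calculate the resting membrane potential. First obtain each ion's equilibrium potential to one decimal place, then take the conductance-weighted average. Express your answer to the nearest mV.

-43 mV

E_K⁺ = (26.6/1)·ln(6.03/111) = -77.5 mV
E_Na⁺ = (26.6/1)·ln(154/15.7) = 60.7 mV
Vm = (Σ gᵢEᵢ)/(Σ gᵢ) = (7.8·-77.5 + 2.6·60.7) / (7.8 + 2.6)
= -446.68 / 10.4 = -42.95 mV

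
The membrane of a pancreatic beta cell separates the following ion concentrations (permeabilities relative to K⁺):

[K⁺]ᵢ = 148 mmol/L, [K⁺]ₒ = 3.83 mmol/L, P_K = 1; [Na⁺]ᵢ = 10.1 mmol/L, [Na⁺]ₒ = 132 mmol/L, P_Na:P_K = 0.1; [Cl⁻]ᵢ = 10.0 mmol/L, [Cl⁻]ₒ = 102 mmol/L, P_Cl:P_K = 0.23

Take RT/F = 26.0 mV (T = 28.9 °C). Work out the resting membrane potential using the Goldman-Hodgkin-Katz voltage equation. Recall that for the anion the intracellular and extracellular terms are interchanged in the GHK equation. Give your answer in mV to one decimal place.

-56.9 mV

Vm = 26.0 · ln[(Σ P·[cation]ₒ + Σ P·[anion]ᵢ) / (Σ P·[cation]ᵢ + Σ P·[anion]ₒ)]
Numerator = 1×3.83 + 0.1×132 + 0.23×10.0 = 19.33
Denominator = 1×148 + 0.1×10.1 + 0.23×102 = 172.5
Vm = 26.0 · ln(0.11208) = 26.0 × (-2.1886) = -56.90 mV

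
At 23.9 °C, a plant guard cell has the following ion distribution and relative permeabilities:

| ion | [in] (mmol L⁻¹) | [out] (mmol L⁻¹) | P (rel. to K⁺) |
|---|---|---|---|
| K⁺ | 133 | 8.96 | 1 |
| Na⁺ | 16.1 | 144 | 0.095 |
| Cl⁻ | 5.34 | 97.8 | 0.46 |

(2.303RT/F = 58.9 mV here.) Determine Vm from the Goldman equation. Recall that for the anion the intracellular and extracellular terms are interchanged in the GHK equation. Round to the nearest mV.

Vm = 58.9 · log₁₀[(Σ P·[cation]ₒ + Σ P·[anion]ᵢ) / (Σ P·[cation]ᵢ + Σ P·[anion]ₒ)]
Numerator = 1×8.96 + 0.095×144 + 0.46×5.34 = 25.1
Denominator = 1×133 + 0.095×16.1 + 0.46×97.8 = 179.5
Vm = 58.9 · log₁₀(0.1398) = 58.9 × (-0.8545) = -50.33 mV

-50 mV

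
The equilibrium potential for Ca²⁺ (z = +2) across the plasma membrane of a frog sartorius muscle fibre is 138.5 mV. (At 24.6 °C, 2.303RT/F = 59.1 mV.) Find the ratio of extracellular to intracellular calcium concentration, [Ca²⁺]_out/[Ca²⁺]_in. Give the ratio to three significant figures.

log₁₀([out]/[in]) = E·z/(59.1) = 138.5 × 2 / 59.1 = 4.6870
[out]/[in] = 10^(4.6870) = 4.864e+04

48600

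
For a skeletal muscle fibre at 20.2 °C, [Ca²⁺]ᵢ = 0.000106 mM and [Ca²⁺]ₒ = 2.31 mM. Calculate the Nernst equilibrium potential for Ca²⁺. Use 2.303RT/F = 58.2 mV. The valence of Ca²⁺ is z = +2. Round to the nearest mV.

E = (58.2/z) · log₁₀([Ca²⁺]_out/[Ca²⁺]_in) with z = +2.
= (58.2/2) · log₁₀(2.31/0.000106) = 29.10 · log₁₀(2.179e+04)
= 29.10 · (4.3383) = 126.24 mV

126 mV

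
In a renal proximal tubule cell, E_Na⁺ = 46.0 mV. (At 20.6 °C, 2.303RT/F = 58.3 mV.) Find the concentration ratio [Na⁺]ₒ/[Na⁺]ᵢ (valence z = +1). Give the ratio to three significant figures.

6.15

log₁₀([out]/[in]) = E·z/(58.3) = 46.0 × 1 / 58.3 = 0.7890
[out]/[in] = 10^(0.7890) = 6.152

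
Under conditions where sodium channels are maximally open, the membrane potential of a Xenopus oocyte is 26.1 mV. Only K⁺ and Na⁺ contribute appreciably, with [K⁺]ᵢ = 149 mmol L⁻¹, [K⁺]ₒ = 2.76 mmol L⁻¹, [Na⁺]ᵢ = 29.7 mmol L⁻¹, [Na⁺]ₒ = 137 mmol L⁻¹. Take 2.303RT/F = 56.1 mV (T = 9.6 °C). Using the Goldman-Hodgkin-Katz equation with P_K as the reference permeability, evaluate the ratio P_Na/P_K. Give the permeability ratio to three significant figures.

Let α = P_Na/P_K. GHK: Vm = 56.1·log₁₀[(Kₒ + α·Naₒ)/(Kᵢ + α·Naᵢ)].
10^(Vm/56.1) = 10^(26.1/56.1) = 2.919
So 2.919·(Kᵢ + α·Naᵢ) = Kₒ + α·Naₒ → α = (2.919·149.0 − 2.76) / (137.0 − 2.919·29.7)
α = (434.9 − 2.76) / (137.0 − 86.7) = 432.2/50.3 = 8.591

8.59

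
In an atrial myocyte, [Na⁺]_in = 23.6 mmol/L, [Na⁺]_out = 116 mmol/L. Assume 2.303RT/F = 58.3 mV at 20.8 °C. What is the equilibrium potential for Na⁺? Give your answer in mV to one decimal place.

E = (58.3/z) · log₁₀([Na⁺]_out/[Na⁺]_in) with z = +1.
= (58.3/1) · log₁₀(116/23.6) = 58.30 · log₁₀(4.915)
= 58.30 · (0.6915) = 40.32 mV

40.3 mV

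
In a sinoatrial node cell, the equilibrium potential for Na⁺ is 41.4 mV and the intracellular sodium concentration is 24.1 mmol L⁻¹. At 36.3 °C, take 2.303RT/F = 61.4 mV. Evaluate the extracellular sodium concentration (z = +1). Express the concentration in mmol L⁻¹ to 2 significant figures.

110 mmol L⁻¹

Nernst: E = (61.4/1) · log₁₀([out]/[in]), so log₁₀([out]/[in]) = 41.4 × 1 / 61.4 = 0.6743.
[out]/[in] = 10^(0.6743) = 4.724.
[out] = 4.724 × 24.1 = 113.8 mmol L⁻¹.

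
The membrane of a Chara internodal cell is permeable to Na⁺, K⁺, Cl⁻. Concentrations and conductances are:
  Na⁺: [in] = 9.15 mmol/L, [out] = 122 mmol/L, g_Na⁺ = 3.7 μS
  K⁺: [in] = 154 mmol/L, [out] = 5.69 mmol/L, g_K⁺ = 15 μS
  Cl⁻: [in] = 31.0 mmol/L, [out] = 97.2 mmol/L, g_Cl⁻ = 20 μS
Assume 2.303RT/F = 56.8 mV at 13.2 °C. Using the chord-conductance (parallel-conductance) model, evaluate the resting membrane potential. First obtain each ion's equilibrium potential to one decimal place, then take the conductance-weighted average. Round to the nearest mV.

-40 mV

E_Na⁺ = (56.8/1)·log₁₀(122/9.15) = 63.9 mV
E_K⁺ = (56.8/1)·log₁₀(5.69/154) = -81.4 mV
E_Cl⁻ = (56.8/-1)·log₁₀(97.2/31.0) = -28.2 mV
Vm = (Σ gᵢEᵢ)/(Σ gᵢ) = (3.7·63.9 + 15·-81.4 + 20·-28.2) / (3.7 + 15 + 20)
= -1548.57 / 38.7 = -40.01 mV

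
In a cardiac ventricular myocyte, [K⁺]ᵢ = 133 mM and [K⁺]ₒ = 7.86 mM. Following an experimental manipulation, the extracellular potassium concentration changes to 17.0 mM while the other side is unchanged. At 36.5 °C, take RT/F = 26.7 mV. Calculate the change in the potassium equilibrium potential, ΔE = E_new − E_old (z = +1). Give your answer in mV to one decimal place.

20.6 mV

E_old = (26.7/1)·ln(7.86/133) = -75.52 mV
E_new = (26.7/1)·ln(17.0/133) = -54.93 mV
ΔE = -54.93 − (-75.52) = 20.60 mV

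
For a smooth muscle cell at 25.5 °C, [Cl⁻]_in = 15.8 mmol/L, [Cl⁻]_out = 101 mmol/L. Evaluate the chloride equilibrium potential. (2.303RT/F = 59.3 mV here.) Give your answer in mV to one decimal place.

E = (59.3/z) · log₁₀([Cl⁻]_out/[Cl⁻]_in) with z = -1.
For an anion, dividing by z = -1 reverses the sign.
= (59.3/-1) · log₁₀(101/15.8) = -59.30 · log₁₀(6.392)
= -59.30 · (0.8057) = -47.78 mV

-47.8 mV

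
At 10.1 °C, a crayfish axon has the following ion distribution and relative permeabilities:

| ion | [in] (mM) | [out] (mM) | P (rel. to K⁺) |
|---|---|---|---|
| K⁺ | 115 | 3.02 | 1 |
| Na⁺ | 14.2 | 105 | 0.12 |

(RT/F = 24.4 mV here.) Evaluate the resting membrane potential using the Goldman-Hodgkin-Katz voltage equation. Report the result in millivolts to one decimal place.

Vm = 24.4 · ln[(Σ P·[cation]ₒ + Σ P·[anion]ᵢ) / (Σ P·[cation]ᵢ + Σ P·[anion]ₒ)]
Numerator = 1×3.02 + 0.12×105 = 15.62
Denominator = 1×115 + 0.12×14.2 = 116.7
Vm = 24.4 · ln(0.13384) = 24.4 × (-2.0111) = -49.07 mV

-49.1 mV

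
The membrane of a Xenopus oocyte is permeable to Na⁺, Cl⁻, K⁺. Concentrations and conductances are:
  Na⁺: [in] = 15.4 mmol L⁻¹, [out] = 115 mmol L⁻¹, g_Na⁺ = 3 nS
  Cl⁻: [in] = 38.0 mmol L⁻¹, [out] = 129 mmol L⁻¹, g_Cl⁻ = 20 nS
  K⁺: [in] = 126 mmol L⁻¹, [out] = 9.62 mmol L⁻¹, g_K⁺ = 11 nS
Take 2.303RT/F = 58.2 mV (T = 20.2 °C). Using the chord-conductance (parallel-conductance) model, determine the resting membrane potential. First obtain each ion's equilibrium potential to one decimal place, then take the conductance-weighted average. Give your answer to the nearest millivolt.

-35 mV

E_Na⁺ = (58.2/1)·log₁₀(115/15.4) = 50.8 mV
E_Cl⁻ = (58.2/-1)·log₁₀(129/38.0) = -30.9 mV
E_K⁺ = (58.2/1)·log₁₀(9.62/126) = -65.0 mV
Vm = (Σ gᵢEᵢ)/(Σ gᵢ) = (3·50.8 + 20·-30.9 + 11·-65.0) / (3 + 20 + 11)
= -1180.60 / 34 = -34.72 mV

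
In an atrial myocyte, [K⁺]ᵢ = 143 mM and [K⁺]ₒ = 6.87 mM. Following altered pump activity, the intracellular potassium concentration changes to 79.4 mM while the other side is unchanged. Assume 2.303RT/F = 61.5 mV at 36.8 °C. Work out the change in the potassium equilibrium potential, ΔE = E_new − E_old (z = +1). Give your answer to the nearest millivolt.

E_old = (61.5/1)·log₁₀(6.87/143) = -81.08 mV
E_new = (61.5/1)·log₁₀(6.87/79.4) = -65.37 mV
ΔE = -65.37 − (-81.08) = 15.71 mV

16 mV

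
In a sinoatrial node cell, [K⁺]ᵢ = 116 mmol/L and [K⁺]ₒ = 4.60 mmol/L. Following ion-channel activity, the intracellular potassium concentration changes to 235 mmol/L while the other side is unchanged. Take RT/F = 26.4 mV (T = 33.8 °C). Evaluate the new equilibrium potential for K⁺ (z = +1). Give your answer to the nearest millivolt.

After the shift: [K⁺]_out = 4.60, [K⁺]_in = 235 mmol/L.
E_new = (26.4/1)·ln(4.60/235) = 26.40 · (-3.9335) = -103.85 mV

-104 mV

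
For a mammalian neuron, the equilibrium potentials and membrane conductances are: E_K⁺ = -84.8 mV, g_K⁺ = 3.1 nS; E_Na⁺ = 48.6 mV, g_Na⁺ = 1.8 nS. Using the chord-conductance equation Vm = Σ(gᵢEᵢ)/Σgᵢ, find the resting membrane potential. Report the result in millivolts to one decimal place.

-35.8 mV

Σ gᵢEᵢ = 3.1·(-84.8) + 1.8·(48.6) = -175.40
Σ gᵢ = 3.1 + 1.8 = 4.9
Vm = -175.40 / 4.9 = -35.80 mV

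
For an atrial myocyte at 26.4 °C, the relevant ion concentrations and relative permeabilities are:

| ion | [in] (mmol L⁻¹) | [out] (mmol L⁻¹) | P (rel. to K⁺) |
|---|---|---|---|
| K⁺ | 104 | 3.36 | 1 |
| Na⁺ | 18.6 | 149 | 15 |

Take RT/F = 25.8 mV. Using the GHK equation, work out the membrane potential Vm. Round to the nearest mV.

Vm = 25.8 · ln[(Σ P·[cation]ₒ + Σ P·[anion]ᵢ) / (Σ P·[cation]ᵢ + Σ P·[anion]ₒ)]
Numerator = 1×3.36 + 15×149 = 2238
Denominator = 1×104 + 15×18.6 = 383
Vm = 25.8 · ln(5.8443) = 25.8 × (1.7655) = 45.55 mV

46 mV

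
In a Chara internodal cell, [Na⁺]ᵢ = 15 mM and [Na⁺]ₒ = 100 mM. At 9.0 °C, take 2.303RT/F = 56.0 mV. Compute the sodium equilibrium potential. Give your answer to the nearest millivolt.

E = (56.0/z) · log₁₀([Na⁺]_out/[Na⁺]_in) with z = +1.
= (56.0/1) · log₁₀(100/15) = 56.00 · log₁₀(6.667)
= 56.00 · (0.8239) = 46.14 mV

46 mV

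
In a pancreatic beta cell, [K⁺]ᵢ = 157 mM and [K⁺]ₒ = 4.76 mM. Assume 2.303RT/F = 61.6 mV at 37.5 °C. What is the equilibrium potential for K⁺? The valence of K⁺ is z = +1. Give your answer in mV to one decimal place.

-93.5 mV

E = (61.6/z) · log₁₀([K⁺]_out/[K⁺]_in) with z = +1.
= (61.6/1) · log₁₀(4.76/157) = 61.60 · log₁₀(0.03032)
= 61.60 · (-1.5183) = -93.53 mV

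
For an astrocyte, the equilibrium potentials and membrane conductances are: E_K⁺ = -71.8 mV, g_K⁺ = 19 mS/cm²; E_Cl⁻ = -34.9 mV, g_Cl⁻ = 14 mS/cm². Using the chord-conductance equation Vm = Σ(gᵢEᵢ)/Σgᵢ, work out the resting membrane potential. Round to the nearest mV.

Σ gᵢEᵢ = 19·(-71.8) + 14·(-34.9) = -1852.80
Σ gᵢ = 19 + 14 = 33
Vm = -1852.80 / 33 = -56.15 mV

-56 mV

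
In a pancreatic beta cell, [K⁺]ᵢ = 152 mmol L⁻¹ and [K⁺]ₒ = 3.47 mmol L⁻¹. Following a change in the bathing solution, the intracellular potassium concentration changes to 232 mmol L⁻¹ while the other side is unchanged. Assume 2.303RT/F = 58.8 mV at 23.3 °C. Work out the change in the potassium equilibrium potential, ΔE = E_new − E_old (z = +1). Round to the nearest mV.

-11 mV

E_old = (58.8/1)·log₁₀(3.47/152) = -96.52 mV
E_new = (58.8/1)·log₁₀(3.47/232) = -107.32 mV
ΔE = -107.32 − (-96.52) = -10.80 mV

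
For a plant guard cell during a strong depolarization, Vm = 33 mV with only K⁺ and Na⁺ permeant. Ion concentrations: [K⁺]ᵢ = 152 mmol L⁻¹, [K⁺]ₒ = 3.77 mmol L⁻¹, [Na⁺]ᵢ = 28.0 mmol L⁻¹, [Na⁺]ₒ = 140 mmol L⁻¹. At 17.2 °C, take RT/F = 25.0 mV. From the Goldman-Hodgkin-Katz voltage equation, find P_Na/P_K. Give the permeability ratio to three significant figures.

Let α = P_Na/P_K. GHK: Vm = 25.0·ln[(Kₒ + α·Naₒ)/(Kᵢ + α·Naᵢ)].
e^(Vm/25.0) = e^(33.0/25.0) = 3.7434
So 3.7434·(Kᵢ + α·Naᵢ) = Kₒ + α·Naₒ → α = (3.7434·152.0 − 3.77) / (140.0 − 3.7434·28.0)
α = (569 − 3.77) / (140.0 − 104.8) = 565.2/35.18 = 16.06

16.1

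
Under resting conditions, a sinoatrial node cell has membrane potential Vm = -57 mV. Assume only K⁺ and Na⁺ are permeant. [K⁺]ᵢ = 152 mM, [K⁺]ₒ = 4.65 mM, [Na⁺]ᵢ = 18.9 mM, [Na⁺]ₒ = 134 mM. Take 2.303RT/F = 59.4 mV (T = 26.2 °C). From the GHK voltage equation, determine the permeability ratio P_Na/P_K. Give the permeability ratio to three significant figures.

0.0912

Let α = P_Na/P_K. GHK: Vm = 59.4·log₁₀[(Kₒ + α·Naₒ)/(Kᵢ + α·Naᵢ)].
10^(Vm/59.4) = 10^(-57.0/59.4) = 0.10975
So 0.10975·(Kᵢ + α·Naᵢ) = Kₒ + α·Naₒ → α = (0.10975·152.0 − 4.65) / (134.0 − 0.10975·18.9)
α = (16.68 − 4.65) / (134.0 − 2.074) = 12.03/131.9 = 0.0912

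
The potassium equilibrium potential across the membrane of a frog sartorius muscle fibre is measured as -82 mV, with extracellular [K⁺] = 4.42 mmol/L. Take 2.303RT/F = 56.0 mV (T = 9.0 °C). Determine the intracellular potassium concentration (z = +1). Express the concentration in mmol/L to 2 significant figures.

130 mmol/L

Nernst: E = (56.0/1) · log₁₀([out]/[in]), so log₁₀([out]/[in]) = -82.0 × 1 / 56.0 = -1.4643.
[out]/[in] = 10^(-1.4643) = 0.03433.
[in] = 4.42 / 0.03433 = 128.7 mmol/L.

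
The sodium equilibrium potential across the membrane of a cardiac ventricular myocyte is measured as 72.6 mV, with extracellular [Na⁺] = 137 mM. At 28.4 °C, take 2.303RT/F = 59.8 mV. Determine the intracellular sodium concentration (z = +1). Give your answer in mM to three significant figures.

Nernst: E = (59.8/1) · log₁₀([out]/[in]), so log₁₀([out]/[in]) = 72.6 × 1 / 59.8 = 1.2140.
[out]/[in] = 10^(1.2140) = 16.37.
[in] = 137 / 16.37 = 8.369 mM.

8.37 mM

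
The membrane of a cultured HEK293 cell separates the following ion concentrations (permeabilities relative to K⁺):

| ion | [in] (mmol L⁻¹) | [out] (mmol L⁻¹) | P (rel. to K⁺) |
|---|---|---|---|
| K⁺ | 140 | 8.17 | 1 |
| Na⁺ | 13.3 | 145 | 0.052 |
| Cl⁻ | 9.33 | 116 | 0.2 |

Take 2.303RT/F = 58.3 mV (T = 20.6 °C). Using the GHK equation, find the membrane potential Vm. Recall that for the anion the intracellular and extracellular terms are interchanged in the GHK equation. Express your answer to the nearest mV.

-57 mV

Vm = 58.3 · log₁₀[(Σ P·[cation]ₒ + Σ P·[anion]ᵢ) / (Σ P·[cation]ᵢ + Σ P·[anion]ₒ)]
Numerator = 1×8.17 + 0.052×145 + 0.2×9.33 = 17.58
Denominator = 1×140 + 0.052×13.3 + 0.2×116 = 163.9
Vm = 58.3 · log₁₀(0.10724) = 58.3 × (-0.9696) = -56.53 mV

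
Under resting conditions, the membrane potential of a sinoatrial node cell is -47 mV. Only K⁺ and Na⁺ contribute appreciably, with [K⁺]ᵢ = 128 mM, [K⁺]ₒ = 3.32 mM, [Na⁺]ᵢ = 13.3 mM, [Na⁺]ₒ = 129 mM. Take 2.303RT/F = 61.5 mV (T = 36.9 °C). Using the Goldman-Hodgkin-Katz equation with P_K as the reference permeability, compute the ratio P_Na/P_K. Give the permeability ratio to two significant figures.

0.15

Let α = P_Na/P_K. GHK: Vm = 61.5·log₁₀[(Kₒ + α·Naₒ)/(Kᵢ + α·Naᵢ)].
10^(Vm/61.5) = 10^(-47.0/61.5) = 0.1721
So 0.1721·(Kᵢ + α·Naᵢ) = Kₒ + α·Naₒ → α = (0.1721·128.0 − 3.32) / (129.0 − 0.1721·13.3)
α = (22.03 − 3.32) / (129.0 − 2.289) = 18.71/126.7 = 0.1476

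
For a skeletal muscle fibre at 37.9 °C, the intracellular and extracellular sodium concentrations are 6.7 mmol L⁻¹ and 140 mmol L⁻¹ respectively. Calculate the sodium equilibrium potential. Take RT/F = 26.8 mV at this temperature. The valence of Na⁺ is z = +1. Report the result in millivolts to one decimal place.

E = (26.8/z) · ln([Na⁺]_out/[Na⁺]_in) with z = +1.
= (26.8/1) · ln(140/6.7) = 26.80 · ln(20.9)
= 26.80 · (3.0395) = 81.46 mV

81.5 mV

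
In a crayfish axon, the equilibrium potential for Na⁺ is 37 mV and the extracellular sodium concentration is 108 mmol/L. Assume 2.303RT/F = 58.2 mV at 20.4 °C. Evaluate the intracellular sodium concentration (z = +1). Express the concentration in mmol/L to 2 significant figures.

25 mmol/L

Nernst: E = (58.2/1) · log₁₀([out]/[in]), so log₁₀([out]/[in]) = 37.0 × 1 / 58.2 = 0.6357.
[out]/[in] = 10^(0.6357) = 4.323.
[in] = 108 / 4.323 = 24.99 mmol/L.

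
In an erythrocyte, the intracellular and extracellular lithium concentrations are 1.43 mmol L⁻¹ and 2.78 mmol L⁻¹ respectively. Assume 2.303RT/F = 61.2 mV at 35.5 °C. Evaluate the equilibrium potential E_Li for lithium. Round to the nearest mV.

E = (61.2/z) · log₁₀([Li⁺]_out/[Li⁺]_in) with z = +1.
= (61.2/1) · log₁₀(2.78/1.43) = 61.20 · log₁₀(1.944)
= 61.20 · (0.2887) = 17.67 mV

18 mV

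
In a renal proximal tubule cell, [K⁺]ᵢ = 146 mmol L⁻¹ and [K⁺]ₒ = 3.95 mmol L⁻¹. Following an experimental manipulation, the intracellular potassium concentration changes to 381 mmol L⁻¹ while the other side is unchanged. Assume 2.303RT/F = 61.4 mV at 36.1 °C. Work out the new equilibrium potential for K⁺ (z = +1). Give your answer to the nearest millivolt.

-122 mV

After the shift: [K⁺]_out = 3.95, [K⁺]_in = 381 mmol L⁻¹.
E_new = (61.4/1)·log₁₀(3.95/381) = 61.40 · (-1.9843) = -121.84 mV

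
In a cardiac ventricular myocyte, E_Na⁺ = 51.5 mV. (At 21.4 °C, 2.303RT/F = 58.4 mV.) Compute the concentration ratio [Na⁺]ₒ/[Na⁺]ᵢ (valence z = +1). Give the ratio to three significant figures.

log₁₀([out]/[in]) = E·z/(58.4) = 51.5 × 1 / 58.4 = 0.8818
[out]/[in] = 10^(0.8818) = 7.618

7.62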